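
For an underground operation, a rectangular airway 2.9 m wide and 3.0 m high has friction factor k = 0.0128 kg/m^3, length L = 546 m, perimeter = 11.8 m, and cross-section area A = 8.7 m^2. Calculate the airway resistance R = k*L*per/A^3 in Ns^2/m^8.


Compute the numerator:
k * L * per = 0.0128 * 546 * 11.8
= 82.46784
Compute the denominator:
A^3 = 8.7^3 = 658.503
Resistance:
R = 82.46784 / 658.503
= 0.1252 Ns^2/m^8

0.1252 Ns^2/m^8


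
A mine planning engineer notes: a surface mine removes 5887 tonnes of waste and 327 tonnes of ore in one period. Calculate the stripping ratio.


Stripping ratio = waste tonnage / ore tonnage
= 5887 / 327
= 18.0031

18.0031


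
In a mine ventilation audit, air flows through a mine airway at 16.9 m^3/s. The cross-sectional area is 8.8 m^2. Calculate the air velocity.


Velocity = flow rate / cross-sectional area
= 16.9 / 8.8
= 1.9205 m/s

1.9205 m/s


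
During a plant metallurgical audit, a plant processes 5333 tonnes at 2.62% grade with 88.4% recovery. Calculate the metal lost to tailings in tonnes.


16.2081 tonnes

Total metal in feed:
= 5333 * 2.62 / 100 = 139.7246 tonnes
Metal recovered:
= 139.7246 * 88.4 / 100 = 123.5165464 tonnes
Metal lost to tailings:
= 139.7246 - 123.5165464
= 16.2081 tonnes


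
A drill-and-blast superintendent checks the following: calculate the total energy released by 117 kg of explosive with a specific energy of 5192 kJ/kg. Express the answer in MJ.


Energy = mass * specific_energy / 1000
= 117 * 5192 / 1000
= 607464 / 1000
= 607.464 MJ

607.464 MJ


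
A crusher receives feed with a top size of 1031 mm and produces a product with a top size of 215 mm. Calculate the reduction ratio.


Reduction ratio = feed size / product size
= 1031 / 215
= 4.7953

4.7953


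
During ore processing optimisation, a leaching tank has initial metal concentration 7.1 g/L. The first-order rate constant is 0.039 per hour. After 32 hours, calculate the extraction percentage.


Compute the exponent:
-k * t = -0.039 * 32 = -1.248
Remaining concentration:
C = 7.1 * exp(-1.248)
= 7.1 * 0.2870783798
= 2.038256497 g/L
Extracted = 7.1 - 2.038256497 = 5.061743503 g/L
Extraction % = 5.061743503 / 7.1 * 100
= 71.2922%

71.2922%


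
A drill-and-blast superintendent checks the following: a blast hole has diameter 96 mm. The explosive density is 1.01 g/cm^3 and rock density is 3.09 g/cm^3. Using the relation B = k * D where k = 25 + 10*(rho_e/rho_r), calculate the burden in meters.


First, compute k:
rho_e / rho_r = 1.01 / 3.09 = 0.3268608414
k = 25 + 10 * 0.3268608414 = 28.26860841
Then, compute burden:
B = k * D / 1000 = 28.26860841 * 96 / 1000
= 2713.786408 / 1000
= 2.7138 m

2.7138 m


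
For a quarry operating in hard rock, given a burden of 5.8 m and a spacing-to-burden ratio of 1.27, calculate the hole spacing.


Spacing = burden * ratio
= 5.8 * 1.27
= 7.366 m

7.366 m


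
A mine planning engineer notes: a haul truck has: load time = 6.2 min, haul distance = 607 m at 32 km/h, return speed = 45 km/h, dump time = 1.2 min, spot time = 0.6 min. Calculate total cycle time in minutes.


9.9475 min

Convert haul speed to m/min: 32 * 1000/60 = 533.3333333 m/min
Haul time = 607 / 533.3333333 = 1.138125 min
Convert return speed to m/min: 45 * 1000/60 = 750 m/min
Return time = 607 / 750 = 0.8093333333 min
Total cycle time:
= 6.2 + 1.138125 + 1.2 + 0.8093333333 + 0.6
= 9.9475 min


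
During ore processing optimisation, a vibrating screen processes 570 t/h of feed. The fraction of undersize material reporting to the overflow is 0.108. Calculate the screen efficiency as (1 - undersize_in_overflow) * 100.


89.2%

Screen efficiency = (1 - fraction of undersize in overflow) * 100
= (1 - 0.108) * 100
= 0.892 * 100
= 89.2%


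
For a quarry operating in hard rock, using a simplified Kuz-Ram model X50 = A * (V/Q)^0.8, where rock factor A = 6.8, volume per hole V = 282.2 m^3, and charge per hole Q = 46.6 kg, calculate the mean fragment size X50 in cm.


Compute V/Q:
V/Q = 282.2 / 46.6 = 6.055793991
Raise to the power 0.8:
(V/Q)^0.8 = 6.055793991^0.8 = 4.224126098
Multiply by A:
X50 = 6.8 * 4.224126098
= 28.7241 cm

28.7241 cm


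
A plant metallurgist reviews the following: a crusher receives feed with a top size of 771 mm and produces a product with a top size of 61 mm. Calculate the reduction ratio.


12.6393

Reduction ratio = feed size / product size
= 771 / 61
= 12.6393


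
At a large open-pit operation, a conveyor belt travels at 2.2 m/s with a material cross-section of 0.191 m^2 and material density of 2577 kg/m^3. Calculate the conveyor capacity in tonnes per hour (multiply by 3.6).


3898.2794 t/h

Volumetric flow = speed * area
= 2.2 * 0.191 = 0.4202 m^3/s
Mass flow = volumetric * density
= 0.4202 * 2577 = 1082.8554 kg/s
Convert to t/h: multiply by 3.6
Capacity = 1082.8554 * 3.6
= 3898.2794 t/h


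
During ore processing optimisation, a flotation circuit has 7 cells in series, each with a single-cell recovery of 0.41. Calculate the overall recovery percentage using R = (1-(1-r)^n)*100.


Complement of single-cell recovery:
1 - r = 1 - 0.41 = 0.59
Raise to power n:
(1 - r)^7 = 0.59^7 = 0.02488651485
Overall recovery:
R = (1 - 0.02488651485) * 100
= 97.5113%

97.5113%


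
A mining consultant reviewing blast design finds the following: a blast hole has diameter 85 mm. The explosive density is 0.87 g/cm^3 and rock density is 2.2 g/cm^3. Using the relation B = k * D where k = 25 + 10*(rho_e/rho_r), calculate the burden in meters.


2.4611 m

First, compute k:
rho_e / rho_r = 0.87 / 2.2 = 0.3954545455
k = 25 + 10 * 0.3954545455 = 28.95454545
Then, compute burden:
B = k * D / 1000 = 28.95454545 * 85 / 1000
= 2461.136364 / 1000
= 2.4611 m


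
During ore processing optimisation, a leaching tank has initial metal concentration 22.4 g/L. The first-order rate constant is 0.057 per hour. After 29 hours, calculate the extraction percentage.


Compute the exponent:
-k * t = -0.057 * 29 = -1.653
Remaining concentration:
C = 22.4 * exp(-1.653)
= 22.4 * 0.1914746223
= 4.289031539 g/L
Extracted = 22.4 - 4.289031539 = 18.11096846 g/L
Extraction % = 18.11096846 / 22.4 * 100
= 80.8525%

80.8525%


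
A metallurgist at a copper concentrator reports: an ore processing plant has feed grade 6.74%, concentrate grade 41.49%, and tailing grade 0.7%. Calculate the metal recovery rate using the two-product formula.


91.1521%

Using the two-product formula:
R = 100 * c * (f - t) / (f * (c - t))
Numerator = 100 * 41.49 * (6.74 - 0.7)
= 100 * 41.49 * 6.04
= 25059.96
Denominator = 6.74 * (41.49 - 0.7)
= 6.74 * 40.79
= 274.9246
R = 25059.96 / 274.9246
= 91.1521%


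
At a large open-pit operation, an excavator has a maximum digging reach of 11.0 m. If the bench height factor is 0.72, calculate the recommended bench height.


Bench height = reach * factor
= 11.0 * 0.72
= 7.92 m

7.92 m


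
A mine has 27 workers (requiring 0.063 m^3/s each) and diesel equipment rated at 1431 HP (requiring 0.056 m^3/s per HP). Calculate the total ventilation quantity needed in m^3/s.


81.837 m^3/s

Airflow for workers:
Q_people = 27 * 0.063 = 1.701 m^3/s
Airflow for diesel equipment:
Q_diesel = 1431 * 0.056 = 80.136 m^3/s
Total ventilation:
Q_total = 1.701 + 80.136
= 81.837 m^3/s


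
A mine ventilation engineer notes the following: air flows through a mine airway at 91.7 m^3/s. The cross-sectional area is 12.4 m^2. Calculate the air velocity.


Velocity = flow rate / cross-sectional area
= 91.7 / 12.4
= 7.3952 m/s

7.3952 m/s


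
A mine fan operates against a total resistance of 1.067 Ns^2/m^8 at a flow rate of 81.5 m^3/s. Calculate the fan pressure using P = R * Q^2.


7087.2808 Pa

Compute Q^2:
Q^2 = 81.5^2 = 6642.25
Compute pressure:
P = R * Q^2 = 1.067 * 6642.25
= 7087.2808 Pa


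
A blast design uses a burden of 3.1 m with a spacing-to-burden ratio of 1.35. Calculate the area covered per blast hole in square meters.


First, find the spacing:
Spacing = burden * ratio = 3.1 * 1.35
= 4.185 m
Then, calculate the area:
Area = burden * spacing = 3.1 * 4.185
= 12.9735 m^2

12.9735 m^2


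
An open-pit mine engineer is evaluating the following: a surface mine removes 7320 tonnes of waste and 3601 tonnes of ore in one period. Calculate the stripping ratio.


2.0328

Stripping ratio = waste tonnage / ore tonnage
= 7320 / 3601
= 2.0328


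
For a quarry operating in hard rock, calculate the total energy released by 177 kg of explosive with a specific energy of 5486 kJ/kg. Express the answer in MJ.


971.022 MJ

Energy = mass * specific_energy / 1000
= 177 * 5486 / 1000
= 971022 / 1000
= 971.022 MJ


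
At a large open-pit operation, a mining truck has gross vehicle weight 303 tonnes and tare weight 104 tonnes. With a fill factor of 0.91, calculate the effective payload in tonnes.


181.09 tonnes

Maximum payload = gross - tare
= 303 - 104 = 199 tonnes
Effective payload = max payload * fill factor
= 199 * 0.91
= 181.09 tonnes


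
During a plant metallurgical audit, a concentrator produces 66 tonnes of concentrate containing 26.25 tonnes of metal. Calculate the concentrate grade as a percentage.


Grade = (metal in concentrate / concentrate mass) * 100
= (26.25 / 66) * 100
= 0.3977272727 * 100
= 39.7727%

39.7727%


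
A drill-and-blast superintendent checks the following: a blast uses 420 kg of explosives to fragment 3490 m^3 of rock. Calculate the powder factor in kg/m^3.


Powder factor = explosive mass / rock volume
= 420 / 3490
= 0.1203 kg/m^3

0.1203 kg/m^3


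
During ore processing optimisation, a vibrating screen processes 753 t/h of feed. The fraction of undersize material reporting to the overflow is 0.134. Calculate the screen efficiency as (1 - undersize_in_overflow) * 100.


Screen efficiency = (1 - fraction of undersize in overflow) * 100
= (1 - 0.134) * 100
= 0.866 * 100
= 86.6%

86.6%


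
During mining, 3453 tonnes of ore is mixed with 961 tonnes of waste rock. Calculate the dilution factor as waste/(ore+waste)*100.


21.7716%

Total material = ore + waste
= 3453 + 961 = 4414 tonnes
Dilution = waste / total * 100
= 961 / 4414 * 100
= 0.217716357 * 100
= 21.7716%


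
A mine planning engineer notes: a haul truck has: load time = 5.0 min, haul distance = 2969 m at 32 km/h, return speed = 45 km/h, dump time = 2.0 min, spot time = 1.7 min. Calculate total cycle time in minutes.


18.2255 min

Convert haul speed to m/min: 32 * 1000/60 = 533.3333333 m/min
Haul time = 2969 / 533.3333333 = 5.566875 min
Convert return speed to m/min: 45 * 1000/60 = 750 m/min
Return time = 2969 / 750 = 3.958666667 min
Total cycle time:
= 5.0 + 5.566875 + 2.0 + 3.958666667 + 1.7
= 18.2255 min


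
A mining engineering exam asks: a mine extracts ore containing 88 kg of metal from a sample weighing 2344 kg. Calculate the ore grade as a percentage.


3.7543%

Ore grade = (metal mass / ore mass) * 100
= (88 / 2344) * 100
= 0.03754266212 * 100
= 3.7543%


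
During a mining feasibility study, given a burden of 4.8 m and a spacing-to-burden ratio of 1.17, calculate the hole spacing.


Spacing = burden * ratio
= 4.8 * 1.17
= 5.616 m

5.616 m


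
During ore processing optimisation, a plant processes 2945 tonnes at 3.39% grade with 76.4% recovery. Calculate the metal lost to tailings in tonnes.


Total metal in feed:
= 2945 * 3.39 / 100 = 99.8355 tonnes
Metal recovered:
= 99.8355 * 76.4 / 100 = 76.274322 tonnes
Metal lost to tailings:
= 99.8355 - 76.274322
= 23.5612 tonnes

23.5612 tonnes


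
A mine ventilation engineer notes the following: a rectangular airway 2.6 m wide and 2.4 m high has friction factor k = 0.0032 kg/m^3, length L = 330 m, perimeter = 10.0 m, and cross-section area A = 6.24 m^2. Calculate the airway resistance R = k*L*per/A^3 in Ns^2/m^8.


Compute the numerator:
k * L * per = 0.0032 * 330 * 10.0
= 10.56
Compute the denominator:
A^3 = 6.24^3 = 242.970624
Resistance:
R = 10.56 / 242.970624
= 0.0435 Ns^2/m^8

0.0435 Ns^2/m^8


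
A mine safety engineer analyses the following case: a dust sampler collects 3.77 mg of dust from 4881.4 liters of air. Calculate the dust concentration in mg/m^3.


0.7723 mg/m^3

Convert liters to m^3: 1 m^3 = 1000 L
Concentration = mass / volume * 1000
= 3.77 / 4881.4 * 1000
= 0.0007723194166 * 1000
= 0.7723 mg/m^3


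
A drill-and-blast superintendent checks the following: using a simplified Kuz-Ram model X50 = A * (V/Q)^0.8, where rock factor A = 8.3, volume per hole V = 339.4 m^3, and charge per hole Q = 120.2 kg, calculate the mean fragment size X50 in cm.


19.0425 cm

Compute V/Q:
V/Q = 339.4 / 120.2 = 2.823627288
Raise to the power 0.8:
(V/Q)^0.8 = 2.823627288^0.8 = 2.294277237
Multiply by A:
X50 = 8.3 * 2.294277237
= 19.0425 cm


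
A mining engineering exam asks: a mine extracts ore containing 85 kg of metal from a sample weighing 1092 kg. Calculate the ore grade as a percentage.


Ore grade = (metal mass / ore mass) * 100
= (85 / 1092) * 100
= 0.07783882784 * 100
= 7.7839%

7.7839%


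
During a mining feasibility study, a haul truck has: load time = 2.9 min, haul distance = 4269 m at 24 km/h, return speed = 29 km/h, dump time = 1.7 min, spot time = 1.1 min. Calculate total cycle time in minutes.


25.2049 min

Convert haul speed to m/min: 24 * 1000/60 = 400 m/min
Haul time = 4269 / 400 = 10.6725 min
Convert return speed to m/min: 29 * 1000/60 = 483.3333333 m/min
Return time = 4269 / 483.3333333 = 8.832413793 min
Total cycle time:
= 2.9 + 10.6725 + 1.7 + 8.832413793 + 1.1
= 25.2049 min


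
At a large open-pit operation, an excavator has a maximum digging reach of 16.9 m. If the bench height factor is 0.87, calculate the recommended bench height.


Bench height = reach * factor
= 16.9 * 0.87
= 14.703 m

14.703 m


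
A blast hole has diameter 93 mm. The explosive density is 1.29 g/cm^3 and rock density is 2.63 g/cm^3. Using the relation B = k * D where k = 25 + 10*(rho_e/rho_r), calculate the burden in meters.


First, compute k:
rho_e / rho_r = 1.29 / 2.63 = 0.4904942966
k = 25 + 10 * 0.4904942966 = 29.90494297
Then, compute burden:
B = k * D / 1000 = 29.90494297 * 93 / 1000
= 2781.159696 / 1000
= 2.7812 m

2.7812 m


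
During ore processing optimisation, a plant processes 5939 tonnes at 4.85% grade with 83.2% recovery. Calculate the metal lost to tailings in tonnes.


48.391 tonnes

Total metal in feed:
= 5939 * 4.85 / 100 = 288.0415 tonnes
Metal recovered:
= 288.0415 * 83.2 / 100 = 239.650528 tonnes
Metal lost to tailings:
= 288.0415 - 239.650528
= 48.391 tonnes


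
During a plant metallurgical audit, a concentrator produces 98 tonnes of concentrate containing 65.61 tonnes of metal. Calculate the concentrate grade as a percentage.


Grade = (metal in concentrate / concentrate mass) * 100
= (65.61 / 98) * 100
= 0.6694897959 * 100
= 66.949%

66.949%


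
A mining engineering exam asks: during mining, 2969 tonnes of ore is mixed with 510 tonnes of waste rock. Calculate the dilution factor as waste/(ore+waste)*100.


Total material = ore + waste
= 2969 + 510 = 3479 tonnes
Dilution = waste / total * 100
= 510 / 3479 * 100
= 0.1465938488 * 100
= 14.6594%

14.6594%


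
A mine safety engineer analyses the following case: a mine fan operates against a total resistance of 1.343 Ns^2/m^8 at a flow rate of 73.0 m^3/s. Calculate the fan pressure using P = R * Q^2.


7156.847 Pa

Compute Q^2:
Q^2 = 73.0^2 = 5329.0
Compute pressure:
P = R * Q^2 = 1.343 * 5329.0
= 7156.847 Pa


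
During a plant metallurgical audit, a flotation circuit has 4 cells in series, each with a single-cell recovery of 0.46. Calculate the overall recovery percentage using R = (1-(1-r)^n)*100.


91.4969%

Complement of single-cell recovery:
1 - r = 1 - 0.46 = 0.54
Raise to power n:
(1 - r)^4 = 0.54^4 = 0.08503056
Overall recovery:
R = (1 - 0.08503056) * 100
= 91.4969%


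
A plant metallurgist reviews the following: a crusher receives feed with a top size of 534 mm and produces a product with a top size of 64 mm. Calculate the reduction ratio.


8.3438

Reduction ratio = feed size / product size
= 534 / 64
= 8.3438


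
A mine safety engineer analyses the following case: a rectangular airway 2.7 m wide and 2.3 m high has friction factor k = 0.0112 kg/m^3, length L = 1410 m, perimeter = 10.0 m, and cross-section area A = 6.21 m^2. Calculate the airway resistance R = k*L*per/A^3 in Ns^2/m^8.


0.6594 Ns^2/m^8

Compute the numerator:
k * L * per = 0.0112 * 1410 * 10.0
= 157.92
Compute the denominator:
A^3 = 6.21^3 = 239.483061
Resistance:
R = 157.92 / 239.483061
= 0.6594 Ns^2/m^8


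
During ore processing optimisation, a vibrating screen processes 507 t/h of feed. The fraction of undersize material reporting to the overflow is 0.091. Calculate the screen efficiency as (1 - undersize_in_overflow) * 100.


90.9%

Screen efficiency = (1 - fraction of undersize in overflow) * 100
= (1 - 0.091) * 100
= 0.909 * 100
= 90.9%


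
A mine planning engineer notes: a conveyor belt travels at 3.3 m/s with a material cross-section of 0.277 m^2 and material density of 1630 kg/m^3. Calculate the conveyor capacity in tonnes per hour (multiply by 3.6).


5363.9388 t/h

Volumetric flow = speed * area
= 3.3 * 0.277 = 0.9141 m^3/s
Mass flow = volumetric * density
= 0.9141 * 1630 = 1489.983 kg/s
Convert to t/h: multiply by 3.6
Capacity = 1489.983 * 3.6
= 5363.9388 t/h


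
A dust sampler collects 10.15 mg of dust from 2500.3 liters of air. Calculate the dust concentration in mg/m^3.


Convert liters to m^3: 1 m^3 = 1000 L
Concentration = mass / volume * 1000
= 10.15 / 2500.3 * 1000
= 0.004059512858 * 1000
= 4.0595 mg/m^3

4.0595 mg/m^3


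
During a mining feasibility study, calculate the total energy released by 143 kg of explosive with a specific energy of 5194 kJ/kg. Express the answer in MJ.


Energy = mass * specific_energy / 1000
= 143 * 5194 / 1000
= 742742 / 1000
= 742.742 MJ

742.742 MJ


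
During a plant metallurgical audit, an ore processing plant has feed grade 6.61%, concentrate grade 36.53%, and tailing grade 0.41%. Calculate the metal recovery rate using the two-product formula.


Using the two-product formula:
R = 100 * c * (f - t) / (f * (c - t))
Numerator = 100 * 36.53 * (6.61 - 0.41)
= 100 * 36.53 * 6.2
= 22648.6
Denominator = 6.61 * (36.53 - 0.41)
= 6.61 * 36.12
= 238.7532
R = 22648.6 / 238.7532
= 94.862%

94.862%


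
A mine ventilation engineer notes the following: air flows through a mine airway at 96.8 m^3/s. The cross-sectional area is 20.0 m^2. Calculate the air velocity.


4.84 m/s

Velocity = flow rate / cross-sectional area
= 96.8 / 20.0
= 4.84 m/s


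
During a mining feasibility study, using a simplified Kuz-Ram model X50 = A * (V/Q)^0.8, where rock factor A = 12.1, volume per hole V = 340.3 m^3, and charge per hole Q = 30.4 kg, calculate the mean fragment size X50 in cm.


Compute V/Q:
V/Q = 340.3 / 30.4 = 11.19407895
Raise to the power 0.8:
(V/Q)^0.8 = 11.19407895^0.8 = 6.905429446
Multiply by A:
X50 = 12.1 * 6.905429446
= 83.5557 cm

83.5557 cm


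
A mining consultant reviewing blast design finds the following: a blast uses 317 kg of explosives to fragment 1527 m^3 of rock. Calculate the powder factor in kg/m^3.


Powder factor = explosive mass / rock volume
= 317 / 1527
= 0.2076 kg/m^3

0.2076 kg/m^3


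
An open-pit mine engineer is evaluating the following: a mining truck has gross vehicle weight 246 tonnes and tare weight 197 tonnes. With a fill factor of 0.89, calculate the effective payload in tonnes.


43.61 tonnes

Maximum payload = gross - tare
= 246 - 197 = 49 tonnes
Effective payload = max payload * fill factor
= 49 * 0.89
= 43.61 tonnes


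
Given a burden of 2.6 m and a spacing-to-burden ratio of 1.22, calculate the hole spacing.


Spacing = burden * ratio
= 2.6 * 1.22
= 3.172 m

3.172 m


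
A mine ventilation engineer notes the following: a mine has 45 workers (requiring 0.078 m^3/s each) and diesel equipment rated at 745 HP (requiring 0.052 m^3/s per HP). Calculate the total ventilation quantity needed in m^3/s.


Airflow for workers:
Q_people = 45 * 0.078 = 3.51 m^3/s
Airflow for diesel equipment:
Q_diesel = 745 * 0.052 = 38.74 m^3/s
Total ventilation:
Q_total = 3.51 + 38.74
= 42.25 m^3/s

42.25 m^3/s


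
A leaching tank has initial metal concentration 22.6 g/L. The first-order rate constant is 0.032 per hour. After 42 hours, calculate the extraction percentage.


Compute the exponent:
-k * t = -0.032 * 42 = -1.344
Remaining concentration:
C = 22.6 * exp(-1.344)
= 22.6 * 0.2608003779
= 5.89408854 g/L
Extracted = 22.6 - 5.89408854 = 16.70591146 g/L
Extraction % = 16.70591146 / 22.6 * 100
= 73.92%

73.92%


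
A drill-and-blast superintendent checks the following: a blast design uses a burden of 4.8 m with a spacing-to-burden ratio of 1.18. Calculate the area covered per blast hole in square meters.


27.1872 m^2

First, find the spacing:
Spacing = burden * ratio = 4.8 * 1.18
= 5.664 m
Then, calculate the area:
Area = burden * spacing = 4.8 * 5.664
= 27.1872 m^2


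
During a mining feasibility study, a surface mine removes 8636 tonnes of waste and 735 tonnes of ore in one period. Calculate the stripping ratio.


11.7497

Stripping ratio = waste tonnage / ore tonnage
= 8636 / 735
= 11.7497


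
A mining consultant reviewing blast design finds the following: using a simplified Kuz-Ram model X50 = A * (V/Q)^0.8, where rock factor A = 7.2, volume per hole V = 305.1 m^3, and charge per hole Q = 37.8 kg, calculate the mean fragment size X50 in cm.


38.273 cm

Compute V/Q:
V/Q = 305.1 / 37.8 = 8.071428571
Raise to the power 0.8:
(V/Q)^0.8 = 8.071428571^0.8 = 5.315698328
Multiply by A:
X50 = 7.2 * 5.315698328
= 38.273 cm


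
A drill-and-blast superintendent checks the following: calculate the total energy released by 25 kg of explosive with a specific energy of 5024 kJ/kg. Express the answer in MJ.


Energy = mass * specific_energy / 1000
= 25 * 5024 / 1000
= 125600 / 1000
= 125.6 MJ

125.6 MJ


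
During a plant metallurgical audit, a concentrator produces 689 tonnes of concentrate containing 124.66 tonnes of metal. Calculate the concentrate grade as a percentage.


Grade = (metal in concentrate / concentrate mass) * 100
= (124.66 / 689) * 100
= 0.1809288824 * 100
= 18.0929%

18.0929%


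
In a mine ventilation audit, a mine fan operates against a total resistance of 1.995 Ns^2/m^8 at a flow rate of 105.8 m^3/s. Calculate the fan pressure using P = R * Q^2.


22331.3118 Pa

Compute Q^2:
Q^2 = 105.8^2 = 11193.64
Compute pressure:
P = R * Q^2 = 1.995 * 11193.64
= 22331.3118 Pa


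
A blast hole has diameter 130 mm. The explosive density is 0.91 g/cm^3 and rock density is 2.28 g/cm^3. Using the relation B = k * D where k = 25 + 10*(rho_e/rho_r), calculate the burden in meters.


First, compute k:
rho_e / rho_r = 0.91 / 2.28 = 0.399122807
k = 25 + 10 * 0.399122807 = 28.99122807
Then, compute burden:
B = k * D / 1000 = 28.99122807 * 130 / 1000
= 3768.859649 / 1000
= 3.7689 m

3.7689 m


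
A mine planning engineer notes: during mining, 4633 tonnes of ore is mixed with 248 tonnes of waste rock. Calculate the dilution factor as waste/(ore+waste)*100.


Total material = ore + waste
= 4633 + 248 = 4881 tonnes
Dilution = waste / total * 100
= 248 / 4881 * 100
= 0.0508092604 * 100
= 5.0809%

5.0809%


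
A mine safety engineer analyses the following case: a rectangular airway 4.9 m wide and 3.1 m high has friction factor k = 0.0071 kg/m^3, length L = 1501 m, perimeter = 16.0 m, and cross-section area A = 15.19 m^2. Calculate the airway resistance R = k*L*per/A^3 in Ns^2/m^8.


0.0487 Ns^2/m^8

Compute the numerator:
k * L * per = 0.0071 * 1501 * 16.0
= 170.5136
Compute the denominator:
A^3 = 15.19^3 = 3504.881359
Resistance:
R = 170.5136 / 3504.881359
= 0.0487 Ns^2/m^8


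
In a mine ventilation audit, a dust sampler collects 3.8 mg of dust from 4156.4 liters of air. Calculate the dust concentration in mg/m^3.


0.9143 mg/m^3

Convert liters to m^3: 1 m^3 = 1000 L
Concentration = mass / volume * 1000
= 3.8 / 4156.4 * 1000
= 0.0009142527187 * 1000
= 0.9143 mg/m^3


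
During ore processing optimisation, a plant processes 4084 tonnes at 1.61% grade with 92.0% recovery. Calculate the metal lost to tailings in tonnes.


5.2602 tonnes

Total metal in feed:
= 4084 * 1.61 / 100 = 65.7524 tonnes
Metal recovered:
= 65.7524 * 92.0 / 100 = 60.492208 tonnes
Metal lost to tailings:
= 65.7524 - 60.492208
= 5.2602 tonnes


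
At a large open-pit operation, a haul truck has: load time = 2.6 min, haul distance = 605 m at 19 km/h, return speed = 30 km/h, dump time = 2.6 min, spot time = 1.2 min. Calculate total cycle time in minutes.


9.5205 min

Convert haul speed to m/min: 19 * 1000/60 = 316.6666667 m/min
Haul time = 605 / 316.6666667 = 1.910526316 min
Convert return speed to m/min: 30 * 1000/60 = 500 m/min
Return time = 605 / 500 = 1.21 min
Total cycle time:
= 2.6 + 1.910526316 + 2.6 + 1.21 + 1.2
= 9.5205 min


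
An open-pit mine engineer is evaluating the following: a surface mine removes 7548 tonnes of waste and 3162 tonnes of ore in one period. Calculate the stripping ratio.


Stripping ratio = waste tonnage / ore tonnage
= 7548 / 3162
= 2.3871

2.3871


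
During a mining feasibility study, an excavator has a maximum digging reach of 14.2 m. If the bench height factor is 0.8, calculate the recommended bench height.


11.36 m

Bench height = reach * factor
= 14.2 * 0.8
= 11.36 m


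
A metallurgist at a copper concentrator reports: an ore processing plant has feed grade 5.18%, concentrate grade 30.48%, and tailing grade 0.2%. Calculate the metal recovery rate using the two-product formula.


96.774%

Using the two-product formula:
R = 100 * c * (f - t) / (f * (c - t))
Numerator = 100 * 30.48 * (5.18 - 0.2)
= 100 * 30.48 * 4.98
= 15179.04
Denominator = 5.18 * (30.48 - 0.2)
= 5.18 * 30.28
= 156.8504
R = 15179.04 / 156.8504
= 96.774%


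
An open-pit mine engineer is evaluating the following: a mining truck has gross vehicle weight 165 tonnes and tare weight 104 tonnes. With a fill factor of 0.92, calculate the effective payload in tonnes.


Maximum payload = gross - tare
= 165 - 104 = 61 tonnes
Effective payload = max payload * fill factor
= 61 * 0.92
= 56.12 tonnes

56.12 tonnes


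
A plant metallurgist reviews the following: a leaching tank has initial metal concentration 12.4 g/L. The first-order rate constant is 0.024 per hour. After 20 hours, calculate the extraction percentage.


Compute the exponent:
-k * t = -0.024 * 20 = -0.48
Remaining concentration:
C = 12.4 * exp(-0.48)
= 12.4 * 0.6187833918
= 7.672914058 g/L
Extracted = 12.4 - 7.672914058 = 4.727085942 g/L
Extraction % = 4.727085942 / 12.4 * 100
= 38.1217%

38.1217%


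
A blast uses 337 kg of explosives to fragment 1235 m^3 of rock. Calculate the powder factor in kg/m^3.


0.2729 kg/m^3

Powder factor = explosive mass / rock volume
= 337 / 1235
= 0.2729 kg/m^3


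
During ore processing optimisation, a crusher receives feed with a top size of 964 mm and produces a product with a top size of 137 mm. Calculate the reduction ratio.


7.0365

Reduction ratio = feed size / product size
= 964 / 137
= 7.0365


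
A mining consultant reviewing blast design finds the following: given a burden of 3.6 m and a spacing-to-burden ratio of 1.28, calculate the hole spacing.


Spacing = burden * ratio
= 3.6 * 1.28
= 4.608 m

4.608 m


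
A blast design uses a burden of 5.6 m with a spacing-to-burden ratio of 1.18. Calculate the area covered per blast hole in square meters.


37.0048 m^2

First, find the spacing:
Spacing = burden * ratio = 5.6 * 1.18
= 6.608 m
Then, calculate the area:
Area = burden * spacing = 5.6 * 6.608
= 37.0048 m^2


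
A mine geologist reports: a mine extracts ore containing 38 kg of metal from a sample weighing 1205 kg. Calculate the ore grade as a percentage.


Ore grade = (metal mass / ore mass) * 100
= (38 / 1205) * 100
= 0.03153526971 * 100
= 3.1535%

3.1535%


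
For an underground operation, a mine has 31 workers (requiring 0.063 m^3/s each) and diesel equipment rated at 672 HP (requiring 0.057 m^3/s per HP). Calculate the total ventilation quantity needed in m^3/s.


Airflow for workers:
Q_people = 31 * 0.063 = 1.953 m^3/s
Airflow for diesel equipment:
Q_diesel = 672 * 0.057 = 38.304 m^3/s
Total ventilation:
Q_total = 1.953 + 38.304
= 40.257 m^3/s

40.257 m^3/s


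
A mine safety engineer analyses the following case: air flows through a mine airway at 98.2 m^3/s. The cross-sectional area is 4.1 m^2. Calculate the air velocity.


23.9512 m/s

Velocity = flow rate / cross-sectional area
= 98.2 / 4.1
= 23.9512 m/s


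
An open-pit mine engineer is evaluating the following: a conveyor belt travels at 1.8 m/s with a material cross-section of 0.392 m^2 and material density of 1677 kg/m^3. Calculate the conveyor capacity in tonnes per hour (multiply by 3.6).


Volumetric flow = speed * area
= 1.8 * 0.392 = 0.7056 m^3/s
Mass flow = volumetric * density
= 0.7056 * 1677 = 1183.2912 kg/s
Convert to t/h: multiply by 3.6
Capacity = 1183.2912 * 3.6
= 4259.8483 t/h

4259.8483 t/h


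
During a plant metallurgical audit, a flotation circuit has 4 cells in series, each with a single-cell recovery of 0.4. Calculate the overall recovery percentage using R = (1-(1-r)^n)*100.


Complement of single-cell recovery:
1 - r = 1 - 0.4 = 0.6
Raise to power n:
(1 - r)^4 = 0.6^4 = 0.1296
Overall recovery:
R = (1 - 0.1296) * 100
= 87.04%

87.04%


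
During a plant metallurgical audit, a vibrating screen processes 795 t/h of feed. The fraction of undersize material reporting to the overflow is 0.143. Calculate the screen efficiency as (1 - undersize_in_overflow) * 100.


85.7%

Screen efficiency = (1 - fraction of undersize in overflow) * 100
= (1 - 0.143) * 100
= 0.857 * 100
= 85.7%


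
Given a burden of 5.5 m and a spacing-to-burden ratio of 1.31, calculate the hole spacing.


7.205 m

Spacing = burden * ratio
= 5.5 * 1.31
= 7.205 m


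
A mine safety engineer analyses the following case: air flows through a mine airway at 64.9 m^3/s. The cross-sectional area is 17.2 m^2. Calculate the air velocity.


Velocity = flow rate / cross-sectional area
= 64.9 / 17.2
= 3.7733 m/s

3.7733 m/s


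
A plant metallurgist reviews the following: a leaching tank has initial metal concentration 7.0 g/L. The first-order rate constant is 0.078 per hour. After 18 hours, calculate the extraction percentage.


75.4387%

Compute the exponent:
-k * t = -0.078 * 18 = -1.404
Remaining concentration:
C = 7.0 * exp(-1.404)
= 7.0 * 0.2456125462
= 1.719287824 g/L
Extracted = 7.0 - 1.719287824 = 5.280712176 g/L
Extraction % = 5.280712176 / 7.0 * 100
= 75.4387%


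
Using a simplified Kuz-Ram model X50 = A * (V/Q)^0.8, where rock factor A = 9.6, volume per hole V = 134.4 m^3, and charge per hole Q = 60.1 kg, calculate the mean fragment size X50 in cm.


18.2764 cm

Compute V/Q:
V/Q = 134.4 / 60.1 = 2.236272879
Raise to the power 0.8:
(V/Q)^0.8 = 2.236272879^0.8 = 1.90379349
Multiply by A:
X50 = 9.6 * 1.90379349
= 18.2764 cm


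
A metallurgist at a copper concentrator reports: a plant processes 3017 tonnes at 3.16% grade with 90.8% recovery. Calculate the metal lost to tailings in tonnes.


Total metal in feed:
= 3017 * 3.16 / 100 = 95.3372 tonnes
Metal recovered:
= 95.3372 * 90.8 / 100 = 86.5661776 tonnes
Metal lost to tailings:
= 95.3372 - 86.5661776
= 8.771 tonnes

8.771 tonnes


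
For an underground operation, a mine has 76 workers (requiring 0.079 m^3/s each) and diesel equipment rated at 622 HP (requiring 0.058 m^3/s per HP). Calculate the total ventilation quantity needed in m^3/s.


42.08 m^3/s

Airflow for workers:
Q_people = 76 * 0.079 = 6.004 m^3/s
Airflow for diesel equipment:
Q_diesel = 622 * 0.058 = 36.076 m^3/s
Total ventilation:
Q_total = 6.004 + 36.076
= 42.08 m^3/s


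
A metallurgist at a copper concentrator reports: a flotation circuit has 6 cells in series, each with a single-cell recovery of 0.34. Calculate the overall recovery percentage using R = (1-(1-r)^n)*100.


91.7346%

Complement of single-cell recovery:
1 - r = 1 - 0.34 = 0.66
Raise to power n:
(1 - r)^6 = 0.66^6 = 0.08265395002
Overall recovery:
R = (1 - 0.08265395002) * 100
= 91.7346%


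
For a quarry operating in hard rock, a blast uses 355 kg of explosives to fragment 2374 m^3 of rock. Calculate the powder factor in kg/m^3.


0.1495 kg/m^3

Powder factor = explosive mass / rock volume
= 355 / 2374
= 0.1495 kg/m^3


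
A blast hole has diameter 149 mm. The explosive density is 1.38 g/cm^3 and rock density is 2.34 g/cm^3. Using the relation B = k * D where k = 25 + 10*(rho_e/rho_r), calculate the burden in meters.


4.6037 m

First, compute k:
rho_e / rho_r = 1.38 / 2.34 = 0.5897435897
k = 25 + 10 * 0.5897435897 = 30.8974359
Then, compute burden:
B = k * D / 1000 = 30.8974359 * 149 / 1000
= 4603.717949 / 1000
= 4.6037 m


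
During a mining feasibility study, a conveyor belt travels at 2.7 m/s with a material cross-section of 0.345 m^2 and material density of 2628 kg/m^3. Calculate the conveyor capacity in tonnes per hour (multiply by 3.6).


Volumetric flow = speed * area
= 2.7 * 0.345 = 0.9315 m^3/s
Mass flow = volumetric * density
= 0.9315 * 2628 = 2447.982 kg/s
Convert to t/h: multiply by 3.6
Capacity = 2447.982 * 3.6
= 8812.7352 t/h

8812.7352 t/h


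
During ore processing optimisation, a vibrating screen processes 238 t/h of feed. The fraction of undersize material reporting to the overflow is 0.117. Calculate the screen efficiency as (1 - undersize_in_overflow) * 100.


88.3%

Screen efficiency = (1 - fraction of undersize in overflow) * 100
= (1 - 0.117) * 100
= 0.883 * 100
= 88.3%


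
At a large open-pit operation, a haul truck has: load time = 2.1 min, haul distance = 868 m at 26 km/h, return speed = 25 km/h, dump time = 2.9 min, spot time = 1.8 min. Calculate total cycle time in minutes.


Convert haul speed to m/min: 26 * 1000/60 = 433.3333333 m/min
Haul time = 868 / 433.3333333 = 2.003076923 min
Convert return speed to m/min: 25 * 1000/60 = 416.6666667 m/min
Return time = 868 / 416.6666667 = 2.0832 min
Total cycle time:
= 2.1 + 2.003076923 + 2.9 + 2.0832 + 1.8
= 10.8863 min

10.8863 min


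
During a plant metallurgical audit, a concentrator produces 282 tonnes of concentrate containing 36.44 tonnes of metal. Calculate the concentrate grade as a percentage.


12.922%

Grade = (metal in concentrate / concentrate mass) * 100
= (36.44 / 282) * 100
= 0.1292198582 * 100
= 12.922%


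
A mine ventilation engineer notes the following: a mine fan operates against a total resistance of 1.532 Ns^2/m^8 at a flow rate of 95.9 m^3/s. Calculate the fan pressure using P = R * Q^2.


14089.5129 Pa

Compute Q^2:
Q^2 = 95.9^2 = 9196.81
Compute pressure:
P = R * Q^2 = 1.532 * 9196.81
= 14089.5129 Pa


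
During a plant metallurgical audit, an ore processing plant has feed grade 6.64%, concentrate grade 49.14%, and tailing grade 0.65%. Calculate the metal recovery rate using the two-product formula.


91.4201%

Using the two-product formula:
R = 100 * c * (f - t) / (f * (c - t))
Numerator = 100 * 49.14 * (6.64 - 0.65)
= 100 * 49.14 * 5.99
= 29434.86
Denominator = 6.64 * (49.14 - 0.65)
= 6.64 * 48.49
= 321.9736
R = 29434.86 / 321.9736
= 91.4201%


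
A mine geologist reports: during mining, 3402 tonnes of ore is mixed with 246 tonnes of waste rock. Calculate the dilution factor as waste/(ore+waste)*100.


6.7434%

Total material = ore + waste
= 3402 + 246 = 3648 tonnes
Dilution = waste / total * 100
= 246 / 3648 * 100
= 0.06743421053 * 100
= 6.7434%


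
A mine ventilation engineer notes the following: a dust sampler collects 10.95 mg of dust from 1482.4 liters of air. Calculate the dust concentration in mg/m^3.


Convert liters to m^3: 1 m^3 = 1000 L
Concentration = mass / volume * 1000
= 10.95 / 1482.4 * 1000
= 0.007386670264 * 1000
= 7.3867 mg/m^3

7.3867 mg/m^3


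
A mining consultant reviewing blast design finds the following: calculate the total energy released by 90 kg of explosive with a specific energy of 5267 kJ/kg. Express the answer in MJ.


474.03 MJ

Energy = mass * specific_energy / 1000
= 90 * 5267 / 1000
= 474030 / 1000
= 474.03 MJ


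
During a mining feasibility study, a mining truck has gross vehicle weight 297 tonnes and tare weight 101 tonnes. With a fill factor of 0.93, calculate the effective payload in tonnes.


182.28 tonnes

Maximum payload = gross - tare
= 297 - 101 = 196 tonnes
Effective payload = max payload * fill factor
= 196 * 0.93
= 182.28 tonnes


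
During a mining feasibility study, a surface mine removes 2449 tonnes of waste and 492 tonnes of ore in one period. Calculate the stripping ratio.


Stripping ratio = waste tonnage / ore tonnage
= 2449 / 492
= 4.9776

4.9776


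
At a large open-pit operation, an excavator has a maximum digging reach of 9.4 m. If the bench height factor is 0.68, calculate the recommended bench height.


Bench height = reach * factor
= 9.4 * 0.68
= 6.392 m

6.392 m


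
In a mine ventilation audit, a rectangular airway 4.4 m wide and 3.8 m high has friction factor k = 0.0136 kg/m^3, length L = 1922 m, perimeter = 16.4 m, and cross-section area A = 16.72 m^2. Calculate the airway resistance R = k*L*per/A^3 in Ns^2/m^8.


0.0917 Ns^2/m^8

Compute the numerator:
k * L * per = 0.0136 * 1922 * 16.4
= 428.68288
Compute the denominator:
A^3 = 16.72^3 = 4674.216448
Resistance:
R = 428.68288 / 4674.216448
= 0.0917 Ns^2/m^8


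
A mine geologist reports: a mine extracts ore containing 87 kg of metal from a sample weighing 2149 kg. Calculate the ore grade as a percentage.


4.0484%

Ore grade = (metal mass / ore mass) * 100
= (87 / 2149) * 100
= 0.04048394602 * 100
= 4.0484%


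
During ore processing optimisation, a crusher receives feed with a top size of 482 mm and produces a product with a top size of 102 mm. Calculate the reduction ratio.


4.7255

Reduction ratio = feed size / product size
= 482 / 102
= 4.7255


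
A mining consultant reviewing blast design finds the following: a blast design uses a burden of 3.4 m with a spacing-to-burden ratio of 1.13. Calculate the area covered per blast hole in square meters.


First, find the spacing:
Spacing = burden * ratio = 3.4 * 1.13
= 3.842 m
Then, calculate the area:
Area = burden * spacing = 3.4 * 3.842
= 13.0628 m^2

13.0628 m^2


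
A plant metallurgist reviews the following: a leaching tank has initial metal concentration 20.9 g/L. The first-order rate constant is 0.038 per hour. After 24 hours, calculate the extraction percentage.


Compute the exponent:
-k * t = -0.038 * 24 = -0.912
Remaining concentration:
C = 20.9 * exp(-0.912)
= 20.9 * 0.4017199801
= 8.395947584 g/L
Extracted = 20.9 - 8.395947584 = 12.50405242 g/L
Extraction % = 12.50405242 / 20.9 * 100
= 59.828%

59.828%


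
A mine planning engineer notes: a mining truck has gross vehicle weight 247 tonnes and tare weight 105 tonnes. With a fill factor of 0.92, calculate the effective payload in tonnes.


Maximum payload = gross - tare
= 247 - 105 = 142 tonnes
Effective payload = max payload * fill factor
= 142 * 0.92
= 130.64 tonnes

130.64 tonnes


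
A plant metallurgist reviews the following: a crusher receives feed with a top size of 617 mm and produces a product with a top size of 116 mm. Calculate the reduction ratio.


5.319

Reduction ratio = feed size / product size
= 617 / 116
= 5.319


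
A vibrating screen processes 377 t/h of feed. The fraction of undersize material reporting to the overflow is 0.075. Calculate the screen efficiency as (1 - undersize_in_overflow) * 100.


92.5%

Screen efficiency = (1 - fraction of undersize in overflow) * 100
= (1 - 0.075) * 100
= 0.925 * 100
= 92.5%


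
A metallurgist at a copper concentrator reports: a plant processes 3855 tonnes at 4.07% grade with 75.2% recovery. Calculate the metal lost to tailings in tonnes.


Total metal in feed:
= 3855 * 4.07 / 100 = 156.8985 tonnes
Metal recovered:
= 156.8985 * 75.2 / 100 = 117.987672 tonnes
Metal lost to tailings:
= 156.8985 - 117.987672
= 38.9108 tonnes

38.9108 tonnes
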